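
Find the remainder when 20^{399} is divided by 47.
By Fermat: 20^{46} ≡ 1 (mod 47). 399 = 8×46 + 31. So 20^{399} ≡ 20^{31} ≡ 44 (mod 47)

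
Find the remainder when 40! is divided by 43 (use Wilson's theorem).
(42)! = (40)! × (41) × (42) ≡ -1 (mod 43). So (40)! ≡ -1 × [(42)(41)]^(-1) ≡ 21 (mod 43)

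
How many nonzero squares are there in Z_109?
For prime 109, there are (p-1)/2 = (109-1)/2 = 54 quadratic residues (excluding 0).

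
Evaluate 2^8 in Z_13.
8 = 8 (binary 1000). Repeated squaring mod 13: 2^1 ≡ 2; 2^2 ≡ 2² = 4 ≡ 4; 2^4 ≡ 4² = 16 ≡ 3; 2^8 ≡ 3² = 9 ≡ 9. So 2^8 ≡ 9 (mod 13).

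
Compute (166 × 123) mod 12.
6

(166 × 123) = 20418
20418 mod 12 = 6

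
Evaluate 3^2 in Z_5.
2 = 2 (binary 10). Repeated squaring mod 5: 3^1 ≡ 3; 3^2 ≡ 3² = 9 ≡ 4. So 3^2 ≡ 4 (mod 5).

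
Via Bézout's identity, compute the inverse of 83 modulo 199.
Extended GCD: 83(12) + 199(-5) = 1. So 83^(-1) ≡ 12 ≡ 12 (mod 199). Verify: 83 × 12 = 996 ≡ 1 (mod 199)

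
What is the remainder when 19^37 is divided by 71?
Using repeated squaring. 37 = 32 + 4 + 1 (binary 100101). Repeated squaring mod 71: 19^1 ≡ 19; 19^2 ≡ 19² = 361 ≡ 6; 19^4 ≡ 6² = 36 ≡ 36; 19^8 ≡ 36² = 1296 ≡ 18; 19^16 ≡ 18² = 324 ≡ 40; 19^32 ≡ 40² = 1600 ≡ 38. Multiply: 19^37 = 19^32 × 19^4 × 19^1 ≡ 38 × 36 × 19 (mod 71): 38 × 36 = 1368 ≡ 19; 19 × 19 = 361 ≡ 6. So 19^37 ≡ 6 (mod 71).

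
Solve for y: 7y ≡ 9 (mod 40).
7

Since gcd(7, 40) = 1 divides 9, a solution exists.
Multiply both sides by the inverse of 7 mod 40:
  7^(-1) mod 40 = 23
  x ≡ 23 × 9 ≡ 207 ≡ 7 (mod 40)
Verification: 7 × 7 = 49 = 1 × 40 + 9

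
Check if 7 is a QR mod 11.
By Euler's criterion: 7^{5} ≡ 10 (mod 11). Since this equals -1 (≡ 10), 7 is not a QR.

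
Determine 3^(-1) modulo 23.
3^(-1) ≡ 8 (mod 23). Verification: 3 × 8 = 24 ≡ 1 (mod 23)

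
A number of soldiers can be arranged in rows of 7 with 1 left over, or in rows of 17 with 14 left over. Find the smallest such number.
M = 7 × 17 = 119. M₁ = 17, y₁ ≡ 5 (mod 7). M₂ = 7, y₂ ≡ 5 (mod 17). r = 1×17×5 + 14×7×5 ≡ 99 (mod 119). The smallest positive such number is 99.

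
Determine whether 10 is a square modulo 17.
By Euler's criterion: 10^{8} ≡ 16 (mod 17). Since this equals -1 (≡ 16), 10 is not a QR.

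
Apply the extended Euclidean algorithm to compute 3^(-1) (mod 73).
Extended GCD: 3(-24) + 73(1) = 1. So 3^(-1) ≡ 49 ≡ 49 (mod 73). Verify: 3 × 49 = 147 ≡ 1 (mod 73)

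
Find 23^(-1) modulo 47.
45

Using Extended Euclidean Algorithm:
gcd(23, 47) = 1
Bezout coefficients: 23 × -2 + 47 × 1 = 1
So 23 × -2 ≡ 1 (mod 47)
The inverse is -2 mod 47 = 45
Verification: 23 × 45 = 1035 = 22 × 47 + 1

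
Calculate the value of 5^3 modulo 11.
3 = 2 + 1 (binary 11). Repeated squaring mod 11: 5^1 ≡ 5; 5^2 ≡ 5² = 25 ≡ 3. Multiply: 5^3 = 5^2 × 5^1 ≡ 3 × 5 (mod 11): 3 × 5 = 15 ≡ 4. So 5^3 ≡ 4 (mod 11).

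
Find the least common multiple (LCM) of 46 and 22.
506

First find GCD(46, 22) using the Euclidean algorithm:
46 = 2 × 22 + 2
22 = 11 × 2 + 0
GCD(46, 22) = 2

LCM formula: LCM(a, b) = (a × b) / GCD(a, b)
LCM(46, 22) = (46 × 22) / 2
LCM(46, 22) = 1012 / 2
LCM(46, 22) = 506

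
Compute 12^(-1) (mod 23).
2

Using Extended Euclidean Algorithm:
gcd(12, 23) = 1
Bezout coefficients: 12 × 2 + 23 × -1 = 1
So 12 × 2 ≡ 1 (mod 23)
The inverse is 2 mod 23 = 2
Verification: 12 × 2 = 24 = 1 × 23 + 1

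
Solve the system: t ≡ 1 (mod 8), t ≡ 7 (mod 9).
M = 8 × 9 = 72. M₁ = 9, y₁ ≡ 1 (mod 8). M₂ = 8, y₂ ≡ 8 (mod 9). t = 1×9×1 + 7×8×8 ≡ 25 (mod 72)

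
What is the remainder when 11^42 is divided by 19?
Using Fermat: 11^{18} ≡ 1 (mod 19). 42 ≡ 6 (mod 18). So 11^{42} ≡ 11^{6} ≡ 1 (mod 19)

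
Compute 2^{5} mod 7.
4

Using successive squaring:
Binary expansion of 5: 101
Powers of 2 mod 7 (each is the square of the previous):
  2^1 ≡ 2 (mod 7)
  2^2 ≡ 2² = 4 ≡ 4 (mod 7)
  2^4 ≡ 4² = 16 ≡ 2 (mod 7)
5 = 4 + 1, so 2^5 = 2^4 × 2^1 ≡ 2 × 2 (mod 7)
Multiplying step by step:
  2 × 2 = 4 ≡ 4 (mod 7)
Result: 2^5 ≡ 4 (mod 7)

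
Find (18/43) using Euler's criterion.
(18/43) = 18^{21} mod 43 = -1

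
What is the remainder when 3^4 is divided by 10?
4 = 4 (binary 100). Repeated squaring mod 10: 3^1 ≡ 3; 3^2 ≡ 3² = 9 ≡ 9; 3^4 ≡ 9² = 81 ≡ 1. So 3^4 ≡ 1 (mod 10).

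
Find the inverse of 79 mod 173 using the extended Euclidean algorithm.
Extended GCD: 79(46) + 173(-21) = 1. So 79^(-1) ≡ 46 ≡ 46 (mod 173). Verify: 79 × 46 = 3634 ≡ 1 (mod 173)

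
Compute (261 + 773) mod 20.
14

(261 + 773) = 1034
1034 mod 20 = 14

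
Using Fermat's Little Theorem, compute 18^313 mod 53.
By Fermat: 18^{52} ≡ 1 (mod 53). 313 ≡ 1 (mod 52). So 18^{313} ≡ 18^{1} ≡ 18 (mod 53)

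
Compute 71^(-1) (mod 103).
74

Using Extended Euclidean Algorithm:
gcd(71, 103) = 1
Bezout coefficients: 71 × -29 + 103 × 20 = 1
So 71 × -29 ≡ 1 (mod 103)
The inverse is -29 mod 103 = 74
Verification: 71 × 74 = 5254 = 51 × 103 + 1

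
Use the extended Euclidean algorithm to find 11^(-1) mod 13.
Extended GCD: 11(6) + 13(-5) = 1. So 11^(-1) ≡ 6 ≡ 6 (mod 13). Verify: 11 × 6 = 66 ≡ 1 (mod 13)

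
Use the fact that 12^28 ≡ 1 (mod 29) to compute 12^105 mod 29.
By Fermat: 12^{28} ≡ 1 (mod 29). 105 = 3×28 + 21. So 12^{105} ≡ 12^{21} ≡ 12 (mod 29)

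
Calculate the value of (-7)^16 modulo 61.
Using repeated squaring. (-7) ≡ 54 (mod 61). 16 = 16 (binary 10000). Repeated squaring mod 61: 54^1 ≡ 54; 54^2 ≡ 54² = 2916 ≡ 49; 54^4 ≡ 49² = 2401 ≡ 22; 54^8 ≡ 22² = 484 ≡ 57; 54^16 ≡ 57² = 3249 ≡ 16. So (-7)^16 ≡ 16 (mod 61).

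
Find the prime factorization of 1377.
3^4 × 17

Divide by primes starting from smallest:
1377 ÷ 3 = 459
459 ÷ 3 = 153
153 ÷ 3 = 51
51 ÷ 3 = 17
17 ÷ 17 = 1

1377 = 3^4 × 17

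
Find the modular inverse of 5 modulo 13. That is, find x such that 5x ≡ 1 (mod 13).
8

Using Extended Euclidean Algorithm:
gcd(5, 13) = 1
Bezout coefficients: 5 × -5 + 13 × 2 = 1
So 5 × -5 ≡ 1 (mod 13)
The inverse is -5 mod 13 = 8
Verification: 5 × 8 = 40 = 3 × 13 + 1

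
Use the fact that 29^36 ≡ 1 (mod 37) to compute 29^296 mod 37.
By Fermat: 29^{36} ≡ 1 (mod 37). 296 = 8×36 + 8. So 29^{296} ≡ 29^{8} ≡ 10 (mod 37)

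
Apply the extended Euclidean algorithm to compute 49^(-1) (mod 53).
Extended GCD: 49(13) + 53(-12) = 1. So 49^(-1) ≡ 13 ≡ 13 (mod 53). Verify: 49 × 13 = 637 ≡ 1 (mod 53)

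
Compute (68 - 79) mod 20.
9

(68 - 79) = -11
-11 mod 20 = 9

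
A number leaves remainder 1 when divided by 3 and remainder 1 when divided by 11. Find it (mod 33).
M = 3 × 11 = 33. M₁ = 11, y₁ ≡ 2 (mod 3). M₂ = 3, y₂ ≡ 4 (mod 11). t = 1×11×2 + 1×3×4 ≡ 1 (mod 33)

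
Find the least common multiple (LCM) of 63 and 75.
1575

First find GCD(63, 75) using the Euclidean algorithm:
63 = 0 × 75 + 63
75 = 1 × 63 + 12
63 = 5 × 12 + 3
12 = 4 × 3 + 0
GCD(63, 75) = 3

LCM formula: LCM(a, b) = (a × b) / GCD(a, b)
LCM(63, 75) = (63 × 75) / 3
LCM(63, 75) = 4725 / 3
LCM(63, 75) = 1575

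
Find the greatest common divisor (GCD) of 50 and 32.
2

Using the Euclidean algorithm:
50 = 1 × 32 + 18
32 = 1 × 18 + 14
18 = 1 × 14 + 4
14 = 3 × 4 + 2
4 = 2 × 2 + 0

GCD(50, 32) = 2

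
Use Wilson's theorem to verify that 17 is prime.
(16)! mod 17 = 16. Since this equals -1 (mod 17), Wilson confirms 17 is prime.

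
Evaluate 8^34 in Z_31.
Using Fermat: 8^{30} ≡ 1 (mod 31). 34 ≡ 4 (mod 30). So 8^{34} ≡ 8^{4} ≡ 4 (mod 31)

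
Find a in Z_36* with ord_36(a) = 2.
17 has order 2 mod 36 since 17^{2} ≡ 1 (mod 36) and no smaller power works.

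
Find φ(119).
96

Prime factorization: 119 = 7 × 17
Using the formula φ(n) = n × Π(1 - 1/p) for each prime factor p:
φ(119) = 119 × (1 - 1/7) × (1 - 1/17)
φ(119) = 96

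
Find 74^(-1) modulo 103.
71

Using Extended Euclidean Algorithm:
gcd(74, 103) = 1
Bezout coefficients: 74 × -32 + 103 × 23 = 1
So 74 × -32 ≡ 1 (mod 103)
The inverse is -32 mod 103 = 71
Verification: 74 × 71 = 5254 = 51 × 103 + 1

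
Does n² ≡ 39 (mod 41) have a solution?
By Euler's criterion: 39^{20} ≡ 1 (mod 41). Since this equals 1, 39 is a QR.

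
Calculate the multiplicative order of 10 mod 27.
Powers of 10 mod 27: 10^1≡10, 10^2≡19, 10^3≡1. Order = 3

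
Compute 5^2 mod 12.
2 = 2 (binary 10). Repeated squaring mod 12: 5^1 ≡ 5; 5^2 ≡ 5² = 25 ≡ 1. So 5^2 ≡ 1 (mod 12).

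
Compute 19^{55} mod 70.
19

Using successive squaring:
Binary expansion of 55: 110111
Powers of 19 mod 70 (each is the square of the previous):
  19^1 ≡ 19 (mod 70)
  19^2 ≡ 19² = 361 ≡ 11 (mod 70)
  19^4 ≡ 11² = 121 ≡ 51 (mod 70)
  19^8 ≡ 51² = 2601 ≡ 11 (mod 70)
  19^16 ≡ 11² = 121 ≡ 51 (mod 70)
  19^32 ≡ 51² = 2601 ≡ 11 (mod 70)
55 = 32 + 16 + 4 + 2 + 1, so 19^55 = 19^32 × 19^16 × 19^4 × 19^2 × 19^1 ≡ 11 × 51 × 51 × 11 × 19 (mod 70)
Multiplying step by step:
  11 × 51 = 561 ≡ 1 (mod 70)
  1 × 51 = 51 ≡ 51 (mod 70)
  51 × 11 = 561 ≡ 1 (mod 70)
  1 × 19 = 19 ≡ 19 (mod 70)
Result: 19^55 ≡ 19 (mod 70)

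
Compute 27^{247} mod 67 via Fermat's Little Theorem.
53

By Fermat's Little Theorem, a^(p-1) ≡ 1 (mod p) for prime p and gcd(a, p) = 1
Here p = 67, so 27^66 ≡ 1 (mod 67)
We can reduce the exponent: 247 mod 66 = 49
So 27^247 ≡ 27^49 (mod 67)
Computing: 27^49 mod 67 = 53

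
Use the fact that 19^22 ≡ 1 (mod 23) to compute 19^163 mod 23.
By Fermat: 19^{22} ≡ 1 (mod 23). 163 = 7×22 + 9. So 19^{163} ≡ 19^{9} ≡ 10 (mod 23)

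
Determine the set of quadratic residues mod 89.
QRs mod 89: {1, 2, 4, 5, 8, 9, 10, 11, 16, 17, 18, 20, 21, 22, 25, 32, 34, 36, 39, 40, 42, 44, 45, 47, 49, 50, 53, 55, 57, 64, 67, 68, 69, 71, 72, 73, 78, 79, 80, 81, 84, 85, 87, 88}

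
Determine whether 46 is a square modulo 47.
By Euler's criterion: 46^{23} ≡ 46 (mod 47). Since this equals -1 (≡ 46), 46 is not a QR.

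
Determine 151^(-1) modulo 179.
151^(-1) ≡ 147 (mod 179). Verification: 151 × 147 = 22197 ≡ 1 (mod 179)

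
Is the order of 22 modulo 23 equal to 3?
No, the actual order is 2, not 3.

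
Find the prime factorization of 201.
3 × 67

Divide by primes starting from smallest:
201 ÷ 3 = 67
67 ÷ 67 = 1

201 = 3 × 67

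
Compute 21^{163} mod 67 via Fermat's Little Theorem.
55

By Fermat's Little Theorem, a^(p-1) ≡ 1 (mod p) for prime p and gcd(a, p) = 1
Here p = 67, so 21^66 ≡ 1 (mod 67)
We can reduce the exponent: 163 mod 66 = 31
So 21^163 ≡ 21^31 (mod 67)
Computing: 21^31 mod 67 = 55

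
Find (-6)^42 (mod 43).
Using Fermat: (-6)^{42} ≡ 1 (mod 43). 42 ≡ 0 (mod 42). So (-6)^{42} ≡ (-6)^{0} ≡ 1 (mod 43)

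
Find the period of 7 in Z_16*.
Powers of 7 mod 16: 7^1≡7, 7^2≡1. Order = 2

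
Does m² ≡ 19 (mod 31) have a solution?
By Euler's criterion: 19^{15} ≡ 1 (mod 31). Since this equals 1, 19 is a QR.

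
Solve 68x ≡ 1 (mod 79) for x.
43

Using Extended Euclidean Algorithm:
gcd(68, 79) = 1
Bezout coefficients: 68 × -36 + 79 × 31 = 1
So 68 × -36 ≡ 1 (mod 79)
The inverse is -36 mod 79 = 43
Verification: 68 × 43 = 2924 = 37 × 79 + 1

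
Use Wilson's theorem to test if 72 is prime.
(71)! mod 72 = 0. Since 0 ≢ -1 (mod 72), 72 is not prime.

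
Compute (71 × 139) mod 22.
13

(71 × 139) = 9869
9869 mod 22 = 13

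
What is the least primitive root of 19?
2

A primitive root g modulo p has order p-1 = 18
Prime divisors of 18: [2, 3]
g is a primitive root iff g^(18/q) ≢ 1 (mod 19) for each prime divisor q
Testing small values:
  g = 2: 2^9 ≡ 18, 2^6 ≡ 7 (mod 19) → none is 1, primitive root!
The smallest primitive root is 2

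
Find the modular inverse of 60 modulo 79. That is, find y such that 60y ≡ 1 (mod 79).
54

Using Extended Euclidean Algorithm:
gcd(60, 79) = 1
Bezout coefficients: 60 × -25 + 79 × 19 = 1
So 60 × -25 ≡ 1 (mod 79)
The inverse is -25 mod 79 = 54
Verification: 60 × 54 = 3240 = 41 × 79 + 1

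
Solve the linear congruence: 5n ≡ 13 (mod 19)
14

Since gcd(5, 19) = 1 divides 13, a solution exists.
Multiply both sides by the inverse of 5 mod 19:
  5^(-1) mod 19 = 4
  x ≡ 4 × 13 ≡ 52 ≡ 14 (mod 19)
Verification: 5 × 14 = 70 = 3 × 19 + 13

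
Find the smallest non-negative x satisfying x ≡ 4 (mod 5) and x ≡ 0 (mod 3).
M = 5 × 3 = 15. M₁ = 3, y₁ ≡ 2 (mod 5). M₂ = 5, y₂ ≡ 2 (mod 3). x = 4×3×2 + 0×5×2 ≡ 9 (mod 15)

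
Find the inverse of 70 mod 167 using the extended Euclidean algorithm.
Extended GCD: 70(-31) + 167(13) = 1. So 70^(-1) ≡ 136 ≡ 136 (mod 167). Verify: 70 × 136 = 9520 ≡ 1 (mod 167)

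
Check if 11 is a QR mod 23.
By Euler's criterion: 11^{11} ≡ 22 (mod 23). Since this equals -1 (≡ 22), 11 is not a QR.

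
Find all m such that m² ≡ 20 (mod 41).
The square roots of 20 mod 41 are 26 and 15. Verify: 26² = 676 ≡ 20 (mod 41)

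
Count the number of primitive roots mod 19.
Number of primitive roots mod 19 = φ(18) = 6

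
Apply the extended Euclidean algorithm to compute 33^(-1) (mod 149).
Extended GCD: 33(-9) + 149(2) = 1. So 33^(-1) ≡ 140 ≡ 140 (mod 149). Verify: 33 × 140 = 4620 ≡ 1 (mod 149)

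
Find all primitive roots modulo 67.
Primitive roots mod 67: {2, 7, 11, 12, 13, 18, 20, 28, 31, 32, 34, 41, 44, 46, 48, 50, 51, 57, 61, 63}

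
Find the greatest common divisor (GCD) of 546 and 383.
1

Using the Euclidean algorithm:
546 = 1 × 383 + 163
383 = 2 × 163 + 57
163 = 2 × 57 + 49
57 = 1 × 49 + 8
49 = 6 × 8 + 1
8 = 8 × 1 + 0

GCD(546, 383) = 1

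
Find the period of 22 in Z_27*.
Powers of 22 mod 27: 22^1≡22, 22^2≡25, 22^3≡10, 22^4≡4, 22^5≡7, 22^6≡19, 22^7≡13, 22^8≡16, 22^9≡1. Order = 9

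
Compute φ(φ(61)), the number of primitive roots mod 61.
Number of primitive roots mod 61 = φ(60) = 16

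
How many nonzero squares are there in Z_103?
For prime 103, there are (p-1)/2 = (103-1)/2 = 51 quadratic residues (excluding 0).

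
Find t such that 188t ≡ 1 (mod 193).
188^(-1) ≡ 77 (mod 193). Verification: 188 × 77 = 14476 ≡ 1 (mod 193)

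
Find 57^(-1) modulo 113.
2

Using Extended Euclidean Algorithm:
gcd(57, 113) = 1
Bezout coefficients: 57 × 2 + 113 × -1 = 1
So 57 × 2 ≡ 1 (mod 113)
The inverse is 2 mod 113 = 2
Verification: 57 × 2 = 114 = 1 × 113 + 1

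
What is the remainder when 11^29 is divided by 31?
Using repeated squaring. 29 = 16 + 8 + 4 + 1 (binary 11101). Repeated squaring mod 31: 11^1 ≡ 11; 11^2 ≡ 11² = 121 ≡ 28; 11^4 ≡ 28² = 784 ≡ 9; 11^8 ≡ 9² = 81 ≡ 19; 11^16 ≡ 19² = 361 ≡ 20. Multiply: 11^29 = 11^16 × 11^8 × 11^4 × 11^1 ≡ 20 × 19 × 9 × 11 (mod 31): 20 × 19 = 380 ≡ 8; 8 × 9 = 72 ≡ 10; 10 × 11 = 110 ≡ 17. So 11^29 ≡ 17 (mod 31).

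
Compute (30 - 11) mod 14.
5

(30 - 11) = 19
19 mod 14 = 5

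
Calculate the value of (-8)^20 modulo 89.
Using repeated squaring. (-8) ≡ 81 (mod 89). 20 = 16 + 4 (binary 10100). Repeated squaring mod 89: 81^1 ≡ 81; 81^2 ≡ 81² = 6561 ≡ 64; 81^4 ≡ 64² = 4096 ≡ 2; 81^8 ≡ 2² = 4 ≡ 4; 81^16 ≡ 4² = 16 ≡ 16. Multiply: (-8)^20 ≡ 81^16 × 81^4 ≡ 16 × 2 (mod 89): 16 × 2 = 32 ≡ 32. So (-8)^20 ≡ 32 (mod 89).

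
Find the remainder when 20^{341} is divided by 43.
By Fermat: 20^{42} ≡ 1 (mod 43). 341 = 8×42 + 5. So 20^{341} ≡ 20^{5} ≡ 26 (mod 43)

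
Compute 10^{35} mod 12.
4

Using successive squaring:
Binary expansion of 35: 100011
Powers of 10 mod 12 (each is the square of the previous):
  10^1 ≡ 10 (mod 12)
  10^2 ≡ 10² = 100 ≡ 4 (mod 12)
  10^4 ≡ 4² = 16 ≡ 4 (mod 12)
  10^8 ≡ 4² = 16 ≡ 4 (mod 12)
  10^16 ≡ 4² = 16 ≡ 4 (mod 12)
  10^32 ≡ 4² = 16 ≡ 4 (mod 12)
35 = 32 + 2 + 1, so 10^35 = 10^32 × 10^2 × 10^1 ≡ 4 × 4 × 10 (mod 12)
Multiplying step by step:
  4 × 4 = 16 ≡ 4 (mod 12)
  4 × 10 = 40 ≡ 4 (mod 12)
Result: 10^35 ≡ 4 (mod 12)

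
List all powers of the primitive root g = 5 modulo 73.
g^1, g^2, ..., g^{72} mod 73: {5, 25, 52, 41, 59, 3, 15, 2, 10, 50, 31, 9, 45, 6, 30, 4, 20, 27, 62, 18, 17, 12, 60, 8, 40, 54, 51, 36, 34, 24, 47, 16, 7, 35, 29, 72, 68, 48, 21, 32, 14, 70, 58, 71, 63, 23, 42, 64, 28, 67, 43, 69, 53, 46, 11, 55, 56, 61, 13, 65, 33, 19, 22, 37, 39, 49, 26, 57, 66, 38, 44, 1}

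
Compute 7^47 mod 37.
Using Fermat: 7^{36} ≡ 1 (mod 37). 47 ≡ 11 (mod 36). So 7^{47} ≡ 7^{11} ≡ 12 (mod 37)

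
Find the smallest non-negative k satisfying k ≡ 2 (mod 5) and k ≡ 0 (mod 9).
M = 5 × 9 = 45. M₁ = 9, y₁ ≡ 4 (mod 5). M₂ = 5, y₂ ≡ 2 (mod 9). k = 2×9×4 + 0×5×2 ≡ 27 (mod 45)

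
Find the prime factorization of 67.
67

Divide by primes starting from smallest:
67 ÷ 67 = 1

67 = 67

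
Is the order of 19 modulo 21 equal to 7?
No, the actual order is 6, not 7.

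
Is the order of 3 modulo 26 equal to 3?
Yes, ord_26(3) = 3.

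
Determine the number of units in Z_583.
520

Prime factorization: 583 = 11 × 53
Using the formula φ(n) = n × Π(1 - 1/p) for each prime factor p:
φ(583) = 583 × (1 - 1/11) × (1 - 1/53)
φ(583) = 520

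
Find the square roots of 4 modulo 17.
The square roots of 4 mod 17 are 2 and 15. Verify: 2² = 4 ≡ 4 (mod 17)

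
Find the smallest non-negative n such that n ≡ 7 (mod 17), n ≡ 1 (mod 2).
7

Using the Chinese Remainder Theorem:
M = product of moduli = 34
For equation 1: M_1 = 2, 2 ≡ 2 (mod 17), inverse of 2 mod 17 is 9 (check: 2 × 9 = 18 ≡ 1 (mod 17))
For equation 2: M_2 = 17, 17 ≡ 1 (mod 2), inverse of 17 mod 2 is 1 (check: 1 × 1 = 1 ≡ 1 (mod 2))
Combine: n ≡ Σ r_i×M_i×(M_i⁻¹ mod m_i) = 7×2×9 + 1×17×1 = 126 + 17 = 143
143 mod 34 = 7
n ≡ 7 (mod 34)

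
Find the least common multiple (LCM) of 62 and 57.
3534

First find GCD(62, 57) using the Euclidean algorithm:
62 = 1 × 57 + 5
57 = 11 × 5 + 2
5 = 2 × 2 + 1
2 = 2 × 1 + 0
GCD(62, 57) = 1

LCM formula: LCM(a, b) = (a × b) / GCD(a, b)
LCM(62, 57) = (62 × 57) / 1
LCM(62, 57) = 3534 / 1
LCM(62, 57) = 3534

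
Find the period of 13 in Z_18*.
Powers of 13 mod 18: 13^1≡13, 13^2≡7, 13^3≡1. Order = 3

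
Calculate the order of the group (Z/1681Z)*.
1640

Prime factorization: 1681 = 41^2
Using the formula φ(n) = n × Π(1 - 1/p) for each prime factor p:
φ(1681) = 1681 × (1 - 1/41)
φ(1681) = 1640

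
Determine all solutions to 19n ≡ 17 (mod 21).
2

Since gcd(19, 21) = 1 divides 17, a solution exists.
Multiply both sides by the inverse of 19 mod 21:
  19^(-1) mod 21 = 10
  x ≡ 10 × 17 ≡ 170 ≡ 2 (mod 21)
Verification: 19 × 2 = 38 = 1 × 21 + 17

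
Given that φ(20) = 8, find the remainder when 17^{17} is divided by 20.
By Euler: 17^{8} ≡ 1 (mod 20) since gcd(17, 20) = 1. 17 = 2×8 + 1. So 17^{17} ≡ 17^{1} ≡ 17 (mod 20)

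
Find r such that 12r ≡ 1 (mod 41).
12^(-1) ≡ 24 (mod 41). Verification: 12 × 24 = 288 ≡ 1 (mod 41)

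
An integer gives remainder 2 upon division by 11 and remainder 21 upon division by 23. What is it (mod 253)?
M = 11 × 23 = 253. M₁ = 23, y₁ ≡ 1 (mod 11). M₂ = 11, y₂ ≡ 21 (mod 23). z = 2×23×1 + 21×11×21 ≡ 90 (mod 253). The smallest positive such number is 90.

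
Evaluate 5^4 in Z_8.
4 = 4 (binary 100). Repeated squaring mod 8: 5^1 ≡ 5; 5^2 ≡ 5² = 25 ≡ 1; 5^4 ≡ 1² = 1 ≡ 1. So 5^4 ≡ 1 (mod 8).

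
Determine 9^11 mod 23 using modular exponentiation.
Using repeated squaring. 11 = 8 + 2 + 1 (binary 1011). Repeated squaring mod 23: 9^1 ≡ 9; 9^2 ≡ 9² = 81 ≡ 12; 9^4 ≡ 12² = 144 ≡ 6; 9^8 ≡ 6² = 36 ≡ 13. Multiply: 9^11 = 9^8 × 9^2 × 9^1 ≡ 13 × 12 × 9 (mod 23): 13 × 12 = 156 ≡ 18; 18 × 9 = 162 ≡ 1. So 9^11 ≡ 1 (mod 23).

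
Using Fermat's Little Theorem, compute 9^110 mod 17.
By Fermat: 9^{16} ≡ 1 (mod 17). 110 = 6×16 + 14. So 9^{110} ≡ 9^{14} ≡ 4 (mod 17)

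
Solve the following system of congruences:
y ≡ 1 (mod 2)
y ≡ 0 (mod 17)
17

Using the Chinese Remainder Theorem:
M = product of moduli = 34
For equation 1: M_1 = 17, 17 ≡ 1 (mod 2), inverse of 17 mod 2 is 1 (check: 1 × 1 = 1 ≡ 1 (mod 2))
For equation 2: M_2 = 2, 2 ≡ 2 (mod 17), inverse of 2 mod 17 is 9 (check: 2 × 9 = 18 ≡ 1 (mod 17))
Combine: y ≡ Σ r_i×M_i×(M_i⁻¹ mod m_i) = 1×17×1 + 0×2×9 = 17 + 0 = 17
17 mod 34 = 17
y ≡ 17 (mod 34)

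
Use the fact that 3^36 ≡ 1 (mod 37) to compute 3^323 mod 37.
By Fermat: 3^{36} ≡ 1 (mod 37). 323 = 8×36 + 35. So 3^{323} ≡ 3^{35} ≡ 25 (mod 37)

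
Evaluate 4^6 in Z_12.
6 = 4 + 2 (binary 110). Repeated squaring mod 12: 4^1 ≡ 4; 4^2 ≡ 4² = 16 ≡ 4; 4^4 ≡ 4² = 16 ≡ 4. Multiply: 4^6 = 4^4 × 4^2 ≡ 4 × 4 (mod 12): 4 × 4 = 16 ≡ 4. So 4^6 ≡ 4 (mod 12).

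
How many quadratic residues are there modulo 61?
For prime 61, there are (p-1)/2 = (61-1)/2 = 30 quadratic residues (excluding 0).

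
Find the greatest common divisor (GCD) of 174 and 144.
6

Using the Euclidean algorithm:
174 = 1 × 144 + 30
144 = 4 × 30 + 24
30 = 1 × 24 + 6
24 = 4 × 6 + 0

GCD(174, 144) = 6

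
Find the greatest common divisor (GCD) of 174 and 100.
2

Using the Euclidean algorithm:
174 = 1 × 100 + 74
100 = 1 × 74 + 26
74 = 2 × 26 + 22
26 = 1 × 22 + 4
22 = 5 × 4 + 2
4 = 2 × 2 + 0

GCD(174, 100) = 2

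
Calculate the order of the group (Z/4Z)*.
2

Prime factorization: 4 = 2^2
Using the formula φ(n) = n × Π(1 - 1/p) for each prime factor p:
φ(4) = 4 × (1 - 1/2)
φ(4) = 2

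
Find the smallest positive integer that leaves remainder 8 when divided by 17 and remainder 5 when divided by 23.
M = 17 × 23 = 391. M₁ = 23, y₁ ≡ 3 (mod 17). M₂ = 17, y₂ ≡ 19 (mod 23). k = 8×23×3 + 5×17×19 ≡ 212 (mod 391). The smallest positive such number is 212.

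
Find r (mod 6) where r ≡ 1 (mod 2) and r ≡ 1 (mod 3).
M = 2 × 3 = 6. M₁ = 3, y₁ ≡ 1 (mod 2). M₂ = 2, y₂ ≡ 2 (mod 3). r = 1×3×1 + 1×2×2 ≡ 1 (mod 6)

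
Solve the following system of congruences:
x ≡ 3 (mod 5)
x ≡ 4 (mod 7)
18

Using the Chinese Remainder Theorem:
M = product of moduli = 35
For equation 1: M_1 = 7, 7 ≡ 2 (mod 5), inverse of 7 mod 5 is 3 (check: 2 × 3 = 6 ≡ 1 (mod 5))
For equation 2: M_2 = 5, 5 ≡ 5 (mod 7), inverse of 5 mod 7 is 3 (check: 5 × 3 = 15 ≡ 1 (mod 7))
Combine: x ≡ Σ r_i×M_i×(M_i⁻¹ mod m_i) = 3×7×3 + 4×5×3 = 63 + 60 = 123
123 mod 35 = 18
x ≡ 18 (mod 35)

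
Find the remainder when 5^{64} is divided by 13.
By Fermat: 5^{12} ≡ 1 (mod 13). 64 = 5×12 + 4. So 5^{64} ≡ 5^{4} ≡ 1 (mod 13)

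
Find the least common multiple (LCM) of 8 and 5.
40

First find GCD(8, 5) using the Euclidean algorithm:
8 = 1 × 5 + 3
5 = 1 × 3 + 2
3 = 1 × 2 + 1
2 = 2 × 1 + 0
GCD(8, 5) = 1

LCM formula: LCM(a, b) = (a × b) / GCD(a, b)
LCM(8, 5) = (8 × 5) / 1
LCM(8, 5) = 40 / 1
LCM(8, 5) = 40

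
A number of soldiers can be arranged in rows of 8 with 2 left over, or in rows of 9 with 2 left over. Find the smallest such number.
M = 8 × 9 = 72. M₁ = 9, y₁ ≡ 1 (mod 8). M₂ = 8, y₂ ≡ 8 (mod 9). t = 2×9×1 + 2×8×8 ≡ 2 (mod 72). The smallest positive such number is 2.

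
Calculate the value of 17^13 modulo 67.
Using repeated squaring. 13 = 8 + 4 + 1 (binary 1101). Repeated squaring mod 67: 17^1 ≡ 17; 17^2 ≡ 17² = 289 ≡ 21; 17^4 ≡ 21² = 441 ≡ 39; 17^8 ≡ 39² = 1521 ≡ 47. Multiply: 17^13 = 17^8 × 17^4 × 17^1 ≡ 47 × 39 × 17 (mod 67): 47 × 39 = 1833 ≡ 24; 24 × 17 = 408 ≡ 6. So 17^13 ≡ 6 (mod 67).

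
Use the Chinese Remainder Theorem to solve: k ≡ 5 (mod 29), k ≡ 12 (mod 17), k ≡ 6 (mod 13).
2528

Using the Chinese Remainder Theorem:
M = product of moduli = 6409
For equation 1: M_1 = 221, 221 ≡ 18 (mod 29), inverse of 221 mod 29 is 21 (check: 18 × 21 = 378 ≡ 1 (mod 29))
For equation 2: M_2 = 377, 377 ≡ 3 (mod 17), inverse of 377 mod 17 is 6 (check: 3 × 6 = 18 ≡ 1 (mod 17))
For equation 3: M_3 = 493, 493 ≡ 12 (mod 13), inverse of 493 mod 13 is 12 (check: 12 × 12 = 144 ≡ 1 (mod 13))
Combine: k ≡ Σ r_i×M_i×(M_i⁻¹ mod m_i) = 5×221×21 + 12×377×6 + 6×493×12 = 23205 + 27144 + 35496 = 85845
85845 mod 6409 = 2528
k ≡ 2528 (mod 6409)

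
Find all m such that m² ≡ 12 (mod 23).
The square roots of 12 mod 23 are 9 and 14. Verify: 9² = 81 ≡ 12 (mod 23)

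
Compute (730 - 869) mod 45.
41

(730 - 869) = -139
-139 mod 45 = 41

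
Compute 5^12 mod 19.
Using repeated squaring. 12 = 8 + 4 (binary 1100). Repeated squaring mod 19: 5^1 ≡ 5; 5^2 ≡ 5² = 25 ≡ 6; 5^4 ≡ 6² = 36 ≡ 17; 5^8 ≡ 17² = 289 ≡ 4. Multiply: 5^12 = 5^8 × 5^4 ≡ 4 × 17 (mod 19): 4 × 17 = 68 ≡ 11. So 5^12 ≡ 11 (mod 19).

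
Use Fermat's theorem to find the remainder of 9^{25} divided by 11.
1

By Fermat's Little Theorem, a^(p-1) ≡ 1 (mod p) for prime p and gcd(a, p) = 1
Here p = 11, so 9^10 ≡ 1 (mod 11)
We can reduce the exponent: 25 mod 10 = 5
So 9^25 ≡ 9^5 (mod 11)
Computing: 9^5 mod 11 = 1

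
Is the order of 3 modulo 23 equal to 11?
Yes, ord_23(3) = 11.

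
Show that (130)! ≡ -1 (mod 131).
(130)! mod 131 = 130. Since this equals -1 (mod 131), Wilson confirms 131 is prime.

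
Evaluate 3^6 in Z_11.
6 = 4 + 2 (binary 110). Repeated squaring mod 11: 3^1 ≡ 3; 3^2 ≡ 3² = 9 ≡ 9; 3^4 ≡ 9² = 81 ≡ 4. Multiply: 3^6 = 3^4 × 3^2 ≡ 4 × 9 (mod 11): 4 × 9 = 36 ≡ 3. So 3^6 ≡ 3 (mod 11).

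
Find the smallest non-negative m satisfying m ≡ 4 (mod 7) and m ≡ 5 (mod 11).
M = 7 × 11 = 77. M₁ = 11, y₁ ≡ 2 (mod 7). M₂ = 7, y₂ ≡ 8 (mod 11). m = 4×11×2 + 5×7×8 ≡ 60 (mod 77)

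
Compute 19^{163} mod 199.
19

Using successive squaring:
Binary expansion of 163: 10100011
Powers of 19 mod 199 (each is the square of the previous):
  19^1 ≡ 19 (mod 199)
  19^2 ≡ 19² = 361 ≡ 162 (mod 199)
  19^4 ≡ 162² = 26244 ≡ 175 (mod 199)
  19^8 ≡ 175² = 30625 ≡ 178 (mod 199)
  19^16 ≡ 178² = 31684 ≡ 43 (mod 199)
  19^32 ≡ 43² = 1849 ≡ 58 (mod 199)
  19^64 ≡ 58² = 3364 ≡ 180 (mod 199)
  19^128 ≡ 180² = 32400 ≡ 162 (mod 199)
163 = 128 + 32 + 2 + 1, so 19^163 = 19^128 × 19^32 × 19^2 × 19^1 ≡ 162 × 58 × 162 × 19 (mod 199)
Multiplying step by step:
  162 × 58 = 9396 ≡ 43 (mod 199)
  43 × 162 = 6966 ≡ 1 (mod 199)
  1 × 19 = 19 ≡ 19 (mod 199)
Result: 19^163 ≡ 19 (mod 199)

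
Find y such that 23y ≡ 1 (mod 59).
23^(-1) ≡ 18 (mod 59). Verification: 23 × 18 = 414 ≡ 1 (mod 59)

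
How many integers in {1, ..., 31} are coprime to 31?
30

Prime factorization: 31 = 31
Using the formula φ(n) = n × Π(1 - 1/p) for each prime factor p:
φ(31) = 31 × (1 - 1/31)
φ(31) = 30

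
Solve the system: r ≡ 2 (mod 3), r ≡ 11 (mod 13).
M = 3 × 13 = 39. M₁ = 13, y₁ ≡ 1 (mod 3). M₂ = 3, y₂ ≡ 9 (mod 13). r = 2×13×1 + 11×3×9 ≡ 11 (mod 39)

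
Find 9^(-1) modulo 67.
15

Using Extended Euclidean Algorithm:
gcd(9, 67) = 1
Bezout coefficients: 9 × 15 + 67 × -2 = 1
So 9 × 15 ≡ 1 (mod 67)
The inverse is 15 mod 67 = 15
Verification: 9 × 15 = 135 = 2 × 67 + 1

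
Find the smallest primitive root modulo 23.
5

A primitive root g modulo p has order p-1 = 22
Prime divisors of 22: [2, 11]
g is a primitive root iff g^(22/q) ≢ 1 (mod 23) for each prime divisor q
Testing small values:
  g = 2: 2^11 ≡ 1, 2^2 ≡ 4 (mod 23) → 2^11 ≡ 1, not primitive root
  g = 3: 3^11 ≡ 1, 3^2 ≡ 9 (mod 23) → 3^11 ≡ 1, not primitive root
  g = 4: 4^11 ≡ 1, 4^2 ≡ 16 (mod 23) → 4^11 ≡ 1, not primitive root
  g = 5: 5^11 ≡ 22, 5^2 ≡ 2 (mod 23) → none is 1, primitive root!
The smallest primitive root is 5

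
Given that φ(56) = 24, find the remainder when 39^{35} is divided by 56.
By Euler: 39^{24} ≡ 1 (mod 56) since gcd(39, 56) = 1. 35 = 1×24 + 11. So 39^{35} ≡ 39^{11} ≡ 23 (mod 56)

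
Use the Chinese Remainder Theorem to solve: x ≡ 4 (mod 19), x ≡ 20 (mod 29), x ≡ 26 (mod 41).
10112

Using the Chinese Remainder Theorem:
M = product of moduli = 22591
For equation 1: M_1 = 1189, 1189 ≡ 11 (mod 19), inverse of 1189 mod 19 is 7 (check: 11 × 7 = 77 ≡ 1 (mod 19))
For equation 2: M_2 = 779, 779 ≡ 25 (mod 29), inverse of 779 mod 29 is 7 (check: 25 × 7 = 175 ≡ 1 (mod 29))
For equation 3: M_3 = 551, 551 ≡ 18 (mod 41), inverse of 551 mod 41 is 16 (check: 18 × 16 = 288 ≡ 1 (mod 41))
Combine: x ≡ Σ r_i×M_i×(M_i⁻¹ mod m_i) = 4×1189×7 + 20×779×7 + 26×551×16 = 33292 + 109060 + 229216 = 371568
371568 mod 22591 = 10112
x ≡ 10112 (mod 22591)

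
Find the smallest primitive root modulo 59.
p - 1 = 58 has prime divisors 2, 29. h is a primitive root mod 59 iff h^(58/q) ≢ 1 (mod 59) for each such q.
h = 2: 2^29 ≡ 58, 2^2 ≡ 4 (mod 59); none is 1, so 2 has order 58 and is a primitive root.
The smallest primitive root mod 59 is g = 2.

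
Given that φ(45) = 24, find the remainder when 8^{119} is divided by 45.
By Euler: 8^{24} ≡ 1 (mod 45) since gcd(8, 45) = 1. 119 = 4×24 + 23. So 8^{119} ≡ 8^{23} ≡ 17 (mod 45)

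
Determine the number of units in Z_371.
312

Prime factorization: 371 = 7 × 53
Using the formula φ(n) = n × Π(1 - 1/p) for each prime factor p:
φ(371) = 371 × (1 - 1/7) × (1 - 1/53)
φ(371) = 312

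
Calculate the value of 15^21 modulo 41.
Using repeated squaring. 21 = 16 + 4 + 1 (binary 10101). Repeated squaring mod 41: 15^1 ≡ 15; 15^2 ≡ 15² = 225 ≡ 20; 15^4 ≡ 20² = 400 ≡ 31; 15^8 ≡ 31² = 961 ≡ 18; 15^16 ≡ 18² = 324 ≡ 37. Multiply: 15^21 = 15^16 × 15^4 × 15^1 ≡ 37 × 31 × 15 (mod 41): 37 × 31 = 1147 ≡ 40; 40 × 15 = 600 ≡ 26. So 15^21 ≡ 26 (mod 41).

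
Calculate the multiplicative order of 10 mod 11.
Powers of 10 mod 11: 10^1≡10, 10^2≡1. Order = 2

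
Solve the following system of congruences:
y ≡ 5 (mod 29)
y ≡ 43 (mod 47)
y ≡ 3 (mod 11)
7516

Using the Chinese Remainder Theorem:
M = product of moduli = 14993
For equation 1: M_1 = 517, 517 ≡ 24 (mod 29), inverse of 517 mod 29 is 23 (check: 24 × 23 = 552 ≡ 1 (mod 29))
For equation 2: M_2 = 319, 319 ≡ 37 (mod 47), inverse of 319 mod 47 is 14 (check: 37 × 14 = 518 ≡ 1 (mod 47))
For equation 3: M_3 = 1363, 1363 ≡ 10 (mod 11), inverse of 1363 mod 11 is 10 (check: 10 × 10 = 100 ≡ 1 (mod 11))
Combine: y ≡ Σ r_i×M_i×(M_i⁻¹ mod m_i) = 5×517×23 + 43×319×14 + 3×1363×10 = 59455 + 192038 + 40890 = 292383
292383 mod 14993 = 7516
y ≡ 7516 (mod 14993)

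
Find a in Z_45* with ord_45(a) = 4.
8 has order 4 mod 45 since 8^{4} ≡ 1 (mod 45) and no smaller power works.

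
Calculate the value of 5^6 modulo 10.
6 = 4 + 2 (binary 110). Repeated squaring mod 10: 5^1 ≡ 5; 5^2 ≡ 5² = 25 ≡ 5; 5^4 ≡ 5² = 25 ≡ 5. Multiply: 5^6 = 5^4 × 5^2 ≡ 5 × 5 (mod 10): 5 × 5 = 25 ≡ 5. So 5^6 ≡ 5 (mod 10).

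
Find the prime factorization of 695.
5 × 139

Divide by primes starting from smallest:
695 ÷ 5 = 139
139 ÷ 139 = 1

695 = 5 × 139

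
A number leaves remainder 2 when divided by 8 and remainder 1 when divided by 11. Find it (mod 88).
M = 8 × 11 = 88. M₁ = 11, y₁ ≡ 3 (mod 8). M₂ = 8, y₂ ≡ 7 (mod 11). x = 2×11×3 + 1×8×7 ≡ 34 (mod 88)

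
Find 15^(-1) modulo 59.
4

Using Extended Euclidean Algorithm:
gcd(15, 59) = 1
Bezout coefficients: 15 × 4 + 59 × -1 = 1
So 15 × 4 ≡ 1 (mod 59)
The inverse is 4 mod 59 = 4
Verification: 15 × 4 = 60 = 1 × 59 + 1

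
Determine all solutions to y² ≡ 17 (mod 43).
The square roots of 17 mod 43 are 24 and 19. Verify: 24² = 576 ≡ 17 (mod 43)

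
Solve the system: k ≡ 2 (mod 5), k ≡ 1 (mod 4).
M = 5 × 4 = 20. M₁ = 4, y₁ ≡ 4 (mod 5). M₂ = 5, y₂ ≡ 1 (mod 4). k = 2×4×4 + 1×5×1 ≡ 17 (mod 20)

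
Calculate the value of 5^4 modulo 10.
4 = 4 (binary 100). Repeated squaring mod 10: 5^1 ≡ 5; 5^2 ≡ 5² = 25 ≡ 5; 5^4 ≡ 5² = 25 ≡ 5. So 5^4 ≡ 5 (mod 10).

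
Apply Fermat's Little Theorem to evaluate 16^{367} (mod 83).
12

By Fermat's Little Theorem, a^(p-1) ≡ 1 (mod p) for prime p and gcd(a, p) = 1
Here p = 83, so 16^82 ≡ 1 (mod 83)
We can reduce the exponent: 367 mod 82 = 39
So 16^367 ≡ 16^39 (mod 83)
Computing: 16^39 mod 83 = 12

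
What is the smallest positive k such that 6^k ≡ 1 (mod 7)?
Powers of 6 mod 7: 6^1≡6, 6^2≡1. Order = 2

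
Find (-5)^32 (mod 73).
Using repeated squaring. (-5) ≡ 68 (mod 73). 32 = 32 (binary 100000). Repeated squaring mod 73: 68^1 ≡ 68; 68^2 ≡ 68² = 4624 ≡ 25; 68^4 ≡ 25² = 625 ≡ 41; 68^8 ≡ 41² = 1681 ≡ 2; 68^16 ≡ 2² = 4 ≡ 4; 68^32 ≡ 4² = 16 ≡ 16. So (-5)^32 ≡ 16 (mod 73).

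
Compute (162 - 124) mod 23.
15

(162 - 124) = 38
38 mod 23 = 15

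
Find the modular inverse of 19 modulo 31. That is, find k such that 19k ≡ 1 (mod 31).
18

Using Extended Euclidean Algorithm:
gcd(19, 31) = 1
Bezout coefficients: 19 × -13 + 31 × 8 = 1
So 19 × -13 ≡ 1 (mod 31)
The inverse is -13 mod 31 = 18
Verification: 19 × 18 = 342 = 11 × 31 + 1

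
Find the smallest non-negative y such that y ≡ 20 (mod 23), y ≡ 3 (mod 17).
20

Using the Chinese Remainder Theorem:
M = product of moduli = 391
For equation 1: M_1 = 17, 17 ≡ 17 (mod 23), inverse of 17 mod 23 is 19 (check: 17 × 19 = 323 ≡ 1 (mod 23))
For equation 2: M_2 = 23, 23 ≡ 6 (mod 17), inverse of 23 mod 17 is 3 (check: 6 × 3 = 18 ≡ 1 (mod 17))
Combine: y ≡ Σ r_i×M_i×(M_i⁻¹ mod m_i) = 20×17×19 + 3×23×3 = 6460 + 207 = 6667
6667 mod 391 = 20
y ≡ 20 (mod 391)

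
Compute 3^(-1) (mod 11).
3^(-1) ≡ 4 (mod 11). Verification: 3 × 4 = 12 ≡ 1 (mod 11)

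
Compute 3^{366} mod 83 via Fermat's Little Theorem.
40

By Fermat's Little Theorem, a^(p-1) ≡ 1 (mod p) for prime p and gcd(a, p) = 1
Here p = 83, so 3^82 ≡ 1 (mod 83)
We can reduce the exponent: 366 mod 82 = 38
So 3^366 ≡ 3^38 (mod 83)
Computing: 3^38 mod 83 = 40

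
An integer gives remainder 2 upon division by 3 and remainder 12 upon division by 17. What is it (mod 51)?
M = 3 × 17 = 51. M₁ = 17, y₁ ≡ 2 (mod 3). M₂ = 3, y₂ ≡ 6 (mod 17). y = 2×17×2 + 12×3×6 ≡ 29 (mod 51). The smallest positive such number is 29.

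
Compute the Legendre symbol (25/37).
(25/37) = 25^{18} mod 37 = 1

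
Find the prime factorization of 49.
7^2

Divide by primes starting from smallest:
49 ÷ 7 = 7
7 ÷ 7 = 1

49 = 7^2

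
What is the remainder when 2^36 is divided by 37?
Using Fermat: 2^{36} ≡ 1 (mod 37). 36 ≡ 0 (mod 36). So 2^{36} ≡ 2^{0} ≡ 1 (mod 37)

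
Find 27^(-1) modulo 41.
38

Using Extended Euclidean Algorithm:
gcd(27, 41) = 1
Bezout coefficients: 27 × -3 + 41 × 2 = 1
So 27 × -3 ≡ 1 (mod 41)
The inverse is -3 mod 41 = 38
Verification: 27 × 38 = 1026 = 25 × 41 + 1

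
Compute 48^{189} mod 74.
36

Using successive squaring:
Binary expansion of 189: 10111101
Powers of 48 mod 74 (each is the square of the previous):
  48^1 ≡ 48 (mod 74)
  48^2 ≡ 48² = 2304 ≡ 10 (mod 74)
  48^4 ≡ 10² = 100 ≡ 26 (mod 74)
  48^8 ≡ 26² = 676 ≡ 10 (mod 74)
  48^16 ≡ 10² = 100 ≡ 26 (mod 74)
  48^32 ≡ 26² = 676 ≡ 10 (mod 74)
  48^64 ≡ 10² = 100 ≡ 26 (mod 74)
  48^128 ≡ 26² = 676 ≡ 10 (mod 74)
189 = 128 + 32 + 16 + 8 + 4 + 1, so 48^189 = 48^128 × 48^32 × 48^16 × 48^8 × 48^4 × 48^1 ≡ 10 × 10 × 26 × 10 × 26 × 48 (mod 74)
Multiplying step by step:
  10 × 10 = 100 ≡ 26 (mod 74)
  26 × 26 = 676 ≡ 10 (mod 74)
  10 × 10 = 100 ≡ 26 (mod 74)
  26 × 26 = 676 ≡ 10 (mod 74)
  10 × 48 = 480 ≡ 36 (mod 74)
Result: 48^189 ≡ 36 (mod 74)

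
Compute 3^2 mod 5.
2 = 2 (binary 10). Repeated squaring mod 5: 3^1 ≡ 3; 3^2 ≡ 3² = 9 ≡ 4. So 3^2 ≡ 4 (mod 5).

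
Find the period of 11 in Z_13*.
Powers of 11 mod 13: 11^1≡11, 11^2≡4, 11^3≡5, 11^4≡3, 11^5≡7, 11^6≡12, 11^7≡2, 11^8≡9, 11^9≡8, 11^10≡10, 11^11≡6, 11^12≡1. Order = 12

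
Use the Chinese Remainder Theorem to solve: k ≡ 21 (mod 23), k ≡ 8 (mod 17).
297

Using the Chinese Remainder Theorem:
M = product of moduli = 391
For equation 1: M_1 = 17, 17 ≡ 17 (mod 23), inverse of 17 mod 23 is 19 (check: 17 × 19 = 323 ≡ 1 (mod 23))
For equation 2: M_2 = 23, 23 ≡ 6 (mod 17), inverse of 23 mod 17 is 3 (check: 6 × 3 = 18 ≡ 1 (mod 17))
Combine: k ≡ Σ r_i×M_i×(M_i⁻¹ mod m_i) = 21×17×19 + 8×23×3 = 6783 + 552 = 7335
7335 mod 391 = 297
k ≡ 297 (mod 391)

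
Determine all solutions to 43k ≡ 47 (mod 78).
41

Since gcd(43, 78) = 1 divides 47, a solution exists.
Multiply both sides by the inverse of 43 mod 78:
  43^(-1) mod 78 = 49
  x ≡ 49 × 47 ≡ 2303 ≡ 41 (mod 78)
Verification: 43 × 41 = 1763 = 22 × 78 + 47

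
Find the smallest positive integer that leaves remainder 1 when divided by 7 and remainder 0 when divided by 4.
M = 7 × 4 = 28. M₁ = 4, y₁ ≡ 2 (mod 7). M₂ = 7, y₂ ≡ 3 (mod 4). z = 1×4×2 + 0×7×3 ≡ 8 (mod 28). The smallest positive such number is 8.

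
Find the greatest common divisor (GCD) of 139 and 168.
1

Using the Euclidean algorithm:
139 = 0 × 168 + 139
168 = 1 × 139 + 29
139 = 4 × 29 + 23
29 = 1 × 23 + 6
23 = 3 × 6 + 5
6 = 1 × 5 + 1
5 = 5 × 1 + 0

GCD(139, 168) = 1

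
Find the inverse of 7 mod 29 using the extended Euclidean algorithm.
Extended GCD: 7(-4) + 29(1) = 1. So 7^(-1) ≡ 25 ≡ 25 (mod 29). Verify: 7 × 25 = 175 ≡ 1 (mod 29)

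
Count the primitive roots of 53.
24

The number of primitive roots modulo p is φ(p-1) = φ(52)
φ(52) = 24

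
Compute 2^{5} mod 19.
13

Using successive squaring:
Binary expansion of 5: 101
Powers of 2 mod 19 (each is the square of the previous):
  2^1 ≡ 2 (mod 19)
  2^2 ≡ 2² = 4 ≡ 4 (mod 19)
  2^4 ≡ 4² = 16 ≡ 16 (mod 19)
5 = 4 + 1, so 2^5 = 2^4 × 2^1 ≡ 16 × 2 (mod 19)
Multiplying step by step:
  16 × 2 = 32 ≡ 13 (mod 19)
Result: 2^5 ≡ 13 (mod 19)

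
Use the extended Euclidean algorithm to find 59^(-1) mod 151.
Extended GCD: 59(64) + 151(-25) = 1. So 59^(-1) ≡ 64 ≡ 64 (mod 151). Verify: 59 × 64 = 3776 ≡ 1 (mod 151)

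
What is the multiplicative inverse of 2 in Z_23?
2^(-1) ≡ 12 (mod 23). Verification: 2 × 12 = 24 ≡ 1 (mod 23)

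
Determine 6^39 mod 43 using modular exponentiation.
Using repeated squaring. 39 = 32 + 4 + 2 + 1 (binary 100111). Repeated squaring mod 43: 6^1 ≡ 6; 6^2 ≡ 6² = 36 ≡ 36; 6^4 ≡ 36² = 1296 ≡ 6; 6^8 ≡ 6² = 36 ≡ 36; 6^16 ≡ 36² = 1296 ≡ 6; 6^32 ≡ 6² = 36 ≡ 36. Multiply: 6^39 = 6^32 × 6^4 × 6^2 × 6^1 ≡ 36 × 6 × 36 × 6 (mod 43): 36 × 6 = 216 ≡ 1; 1 × 36 = 36 ≡ 36; 36 × 6 = 216 ≡ 1. So 6^39 ≡ 1 (mod 43).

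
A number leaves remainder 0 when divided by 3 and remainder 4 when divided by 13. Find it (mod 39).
M = 3 × 13 = 39. M₁ = 13, y₁ ≡ 1 (mod 3). M₂ = 3, y₂ ≡ 9 (mod 13). x = 0×13×1 + 4×3×9 ≡ 30 (mod 39)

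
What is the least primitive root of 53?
2

A primitive root g modulo p has order p-1 = 52
Prime divisors of 52: [2, 13]
g is a primitive root iff g^(52/q) ≢ 1 (mod 53) for each prime divisor q
Testing small values:
  g = 2: 2^26 ≡ 52, 2^4 ≡ 16 (mod 53) → none is 1, primitive root!
The smallest primitive root is 2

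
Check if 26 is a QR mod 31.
By Euler's criterion: 26^{15} ≡ 30 (mod 31). Since this equals -1 (≡ 30), 26 is not a QR.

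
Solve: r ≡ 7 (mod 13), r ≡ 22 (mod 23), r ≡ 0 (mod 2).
M = 13 × 23 × 2 = 598. M₁ = 46, y₁ ≡ 2 (mod 13). M₂ = 26, y₂ ≡ 8 (mod 23). M₃ = 299, y₃ ≡ 1 (mod 2). r = 7×46×2 + 22×26×8 + 0×299×1 ≡ 436 (mod 598)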